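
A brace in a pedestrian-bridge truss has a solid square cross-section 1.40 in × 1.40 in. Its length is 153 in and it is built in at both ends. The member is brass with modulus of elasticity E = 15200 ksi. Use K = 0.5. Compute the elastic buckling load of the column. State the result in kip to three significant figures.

P_cr ≈ 8.21 kip

I = a⁴/12 = 1.40⁴/12 = 0.3201 in⁴
Effective length L_e = K·L = 0.5 × 153 = 76.50 in
P_cr = π²EI / L_e² = π² × 15200×10³ × 0.3201 / 76.50² = 8.206×10^3 lb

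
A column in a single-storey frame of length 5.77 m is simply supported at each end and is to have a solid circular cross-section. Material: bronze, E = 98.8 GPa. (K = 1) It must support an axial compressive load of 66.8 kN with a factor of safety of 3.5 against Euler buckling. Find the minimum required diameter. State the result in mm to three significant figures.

Required P_cr = n·P = 3.5 × 66.8 = 233.8 kN
L_e = K·L = 1 × 5.77 = 5.770 m
Required I = P_cr·L_e²/(π²E) = 2.338×10^5 × 5.770² / (π² × 9.88×10^10) = 7.983×10^-6 m⁴
I_req = 7.983×10^6 mm⁴
Solid circle: I = πd⁴/64  ⇒  d = (64I/π)^(1/4) = (64×7.983×10^6/π)^(1/4) = 113 mm

d ≈ 113 mm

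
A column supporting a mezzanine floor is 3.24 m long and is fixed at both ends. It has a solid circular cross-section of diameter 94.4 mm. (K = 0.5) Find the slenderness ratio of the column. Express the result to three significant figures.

For a solid circle r = d/4 = 94.4/4 = 23.60 mm
L_e = K·L = 0.5 × 3.24 m = 1.620 m = 1620.0 mm
λ = L_e / r_min = 1620.0 / 23.60 = 68.6

λ ≈ 68.6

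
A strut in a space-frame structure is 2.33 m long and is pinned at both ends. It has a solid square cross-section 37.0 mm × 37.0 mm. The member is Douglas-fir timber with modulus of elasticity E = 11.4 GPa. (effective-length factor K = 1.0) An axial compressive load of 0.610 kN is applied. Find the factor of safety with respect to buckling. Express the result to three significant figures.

I = a⁴/12 = 37.0⁴/12 = 1.562×10^5 mm⁴
I = 1.562×10^5 mm⁴ = 1.562×10^-7 m⁴
Effective length L_e = K·L = 1 × 2.33 = 2.330 m
P_cr = π²EI / L_e² = π² × 11.4×10⁹ × 1.562×10^-7 / 2.330² = 3.237×10^3 N
Factor of safety n = P_cr / P = 3.2368 / 0.610 = 5.31

n ≈ 5.31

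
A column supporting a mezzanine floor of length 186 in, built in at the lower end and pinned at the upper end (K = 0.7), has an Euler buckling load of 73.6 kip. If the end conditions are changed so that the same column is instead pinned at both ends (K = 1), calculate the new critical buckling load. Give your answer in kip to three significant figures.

P_cr ∝ 1/K², so P_cr,new = P_cr,old × (K_old/K_new)² = 73.6 × (0.7/1)²
= 73.6 × 0.4900 = 36.1 kip

P_cr ≈ 36.1 kip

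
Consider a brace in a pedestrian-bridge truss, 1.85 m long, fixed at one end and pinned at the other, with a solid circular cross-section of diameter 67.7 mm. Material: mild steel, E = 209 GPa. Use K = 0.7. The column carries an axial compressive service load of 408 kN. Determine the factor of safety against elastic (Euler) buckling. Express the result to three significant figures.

I = πd⁴/64 = π×67.7⁴/64 = 1.031×10^6 mm⁴
I = 1.031×10^6 mm⁴ = 1.031×10^-6 m⁴
Effective length L_e = K·L = 0.7 × 1.85 = 1.295 m
P_cr = π²EI / L_e² = π² × 209×10⁹ × 1.031×10^-6 / 1.295² = 1.268×10^6 N
Factor of safety n = P_cr / P = 1268.3 / 408 = 3.11

n ≈ 3.11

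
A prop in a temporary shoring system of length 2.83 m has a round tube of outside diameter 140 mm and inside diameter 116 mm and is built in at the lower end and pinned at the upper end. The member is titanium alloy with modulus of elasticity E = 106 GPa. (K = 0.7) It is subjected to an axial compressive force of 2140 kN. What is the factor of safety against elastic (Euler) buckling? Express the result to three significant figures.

n ≈ 1.24

d_o = 140 mm, d_i = 116 mm
I = π(d_o⁴ − d_i⁴)/64 = π(140⁴ − 116.0⁴)/64 = 9.969×10^6 mm⁴
I = 9.969×10^6 mm⁴ = 9.969×10^-6 m⁴
Effective length L_e = K·L = 0.7 × 2.83 = 1.981 m
P_cr = π²EI / L_e² = π² × 106×10⁹ × 9.969×10^-6 / 1.981² = 2.658×10^6 N
Factor of safety n = P_cr / P = 2657.7 / 2140 = 1.24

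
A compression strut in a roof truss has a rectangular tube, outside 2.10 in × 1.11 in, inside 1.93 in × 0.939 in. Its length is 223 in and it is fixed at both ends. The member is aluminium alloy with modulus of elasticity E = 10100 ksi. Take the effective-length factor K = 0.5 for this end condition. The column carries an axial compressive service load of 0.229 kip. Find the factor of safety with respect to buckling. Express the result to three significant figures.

Weak-axis I_min = (h_o·b_o³ − h_i·b_i³)/12 with b_o = 1.11, b_i = 0.9390 in (shorter outer/inner sides).
I_min = (2.10×1.11³ − 1.930×0.9390³)/12 = 0.1062 in⁴
Effective length L_e = K·L = 0.5 × 223 = 111.5 in
P_cr = π²EI / L_e² = π² × 10100×10³ × 0.1062 / 111.5² = 851.3 lb
Factor of safety n = P_cr / P = 0.85133 / 0.229 = 3.72

n ≈ 3.72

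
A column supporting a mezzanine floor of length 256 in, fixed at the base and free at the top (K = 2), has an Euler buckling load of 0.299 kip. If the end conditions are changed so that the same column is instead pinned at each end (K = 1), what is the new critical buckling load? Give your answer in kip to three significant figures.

P_cr ∝ 1/K², so P_cr,new = P_cr,old × (K_old/K_new)² = 0.299 × (2/1)²
= 0.299 × 4.000 = 1.20 kip

P_cr ≈ 1.20 kip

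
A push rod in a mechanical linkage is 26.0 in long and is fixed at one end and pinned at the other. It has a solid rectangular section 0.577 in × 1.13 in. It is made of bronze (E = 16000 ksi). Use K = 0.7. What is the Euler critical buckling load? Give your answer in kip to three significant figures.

Buckling occurs about the weak axis: I_min = h·b³/12 with b = 0.577 in (the shorter side).
I_min = 1.13×0.577³/12 = 1.809×10^-2 in⁴
Effective length L_e = K·L = 0.7 × 26.0 = 18.20 in
P_cr = π²EI / L_e² = π² × 16000×10³ × 1.809×10^-2 / 18.20² = 8.624×10^3 lb

P_cr ≈ 8.62 kip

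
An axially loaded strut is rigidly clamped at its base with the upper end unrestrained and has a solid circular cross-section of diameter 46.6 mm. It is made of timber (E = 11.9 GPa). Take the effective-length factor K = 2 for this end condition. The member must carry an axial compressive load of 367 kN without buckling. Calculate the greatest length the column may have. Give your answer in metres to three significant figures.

I = πd⁴/64 = π×46.6⁴/64 = 2.315×10^5 mm⁴
I = 2.315×10^-7 m⁴
At the buckling limit P_cr = P = 3.670×10^5 N
From P_cr = π²EI/(K·L)²:  L = (1/K)·√(π²EI/P_cr) = (1/2)·√(π²×1.19×10^10×2.315×10^-7/3.670×10^5)
L = 0.136 m

L_max ≈ 0.136 m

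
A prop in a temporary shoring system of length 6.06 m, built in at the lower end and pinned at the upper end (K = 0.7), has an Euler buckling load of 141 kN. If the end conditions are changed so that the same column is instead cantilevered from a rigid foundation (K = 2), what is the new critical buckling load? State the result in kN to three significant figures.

P_cr ∝ 1/K², so P_cr,new = P_cr,old × (K_old/K_new)² = 141 × (0.7/2)²
= 141 × 0.1225 = 17.3 kN

P_cr ≈ 17.3 kN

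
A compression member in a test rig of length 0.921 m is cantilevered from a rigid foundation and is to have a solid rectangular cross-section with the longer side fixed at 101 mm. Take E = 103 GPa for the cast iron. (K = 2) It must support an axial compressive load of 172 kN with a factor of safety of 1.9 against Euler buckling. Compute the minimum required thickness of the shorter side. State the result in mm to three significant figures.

b ≈ 50.6 mm

Required P_cr = n·P = 1.9 × 172 = 326.8 kN
L_e = K·L = 2 × 0.921 = 1.842 m
Required I = P_cr·L_e²/(π²E) = 3.268×10^5 × 1.842² / (π² × 1.03×10^11) = 1.091×10^-6 m⁴
I_req = 1.091×10^6 mm⁴
Rectangle, weak axis: I_min = h·b³/12 with h = 101 mm fixed  ⇒  b = (12I/h)^(1/3) = 50.6 mm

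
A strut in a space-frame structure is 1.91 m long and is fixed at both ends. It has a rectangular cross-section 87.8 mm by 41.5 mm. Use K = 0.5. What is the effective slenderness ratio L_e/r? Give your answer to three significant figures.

λ ≈ 79.7

For a rectangle r_min = b/√12 = 41.5/√12 = 11.98 mm
L_e = K·L = 0.5 × 1.91 m = 0.9550 m = 955.00 mm
λ = L_e / r_min = 955.00 / 11.98 = 79.7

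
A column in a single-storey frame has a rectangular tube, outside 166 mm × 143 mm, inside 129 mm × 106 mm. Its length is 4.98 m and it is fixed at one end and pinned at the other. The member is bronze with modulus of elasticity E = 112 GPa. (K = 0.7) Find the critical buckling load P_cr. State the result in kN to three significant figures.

Weak-axis I_min = (h_o·b_o³ − h_i·b_i³)/12 with b_o = 143, b_i = 106.0 mm (shorter outer/inner sides).
I_min = (166×143³ − 129.0×106.0³)/12 = 2.765×10^7 mm⁴
I = 2.765×10^7 mm⁴ = 2.765×10^-5 m⁴
Effective length L_e = K·L = 0.7 × 4.98 = 3.486 m
P_cr = π²EI / L_e² = π² × 112×10⁹ × 2.765×10^-5 / 3.486² = 2.515×10^6 N

P_cr ≈ 2510 kN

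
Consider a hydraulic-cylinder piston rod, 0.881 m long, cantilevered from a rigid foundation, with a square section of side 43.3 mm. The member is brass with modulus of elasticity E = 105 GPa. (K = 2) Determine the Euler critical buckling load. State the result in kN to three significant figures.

P_cr ≈ 97.8 kN

I = a⁴/12 = 43.3⁴/12 = 2.929×10^5 mm⁴
I = 2.929×10^5 mm⁴ = 2.929×10^-7 m⁴
Effective length L_e = K·L = 2 × 0.881 = 1.762 m
P_cr = π²EI / L_e² = π² × 105×10⁹ × 2.929×10^-7 / 1.762² = 9.778×10^4 N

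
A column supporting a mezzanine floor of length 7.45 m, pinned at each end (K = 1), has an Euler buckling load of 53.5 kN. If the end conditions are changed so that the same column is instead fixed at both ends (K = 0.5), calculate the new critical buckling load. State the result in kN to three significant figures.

P_cr ≈ 214 kN

P_cr ∝ 1/K², so P_cr,new = P_cr,old × (K_old/K_new)² = 53.5 × (1/0.5)²
= 53.5 × 4.000 = 214 kN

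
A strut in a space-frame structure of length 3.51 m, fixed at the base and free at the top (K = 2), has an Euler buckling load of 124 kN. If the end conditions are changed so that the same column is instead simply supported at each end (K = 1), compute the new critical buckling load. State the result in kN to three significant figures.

P_cr ∝ 1/K², so P_cr,new = P_cr,old × (K_old/K_new)² = 124 × (2/1)²
= 124 × 4.000 = 496 kN

P_cr ≈ 496 kN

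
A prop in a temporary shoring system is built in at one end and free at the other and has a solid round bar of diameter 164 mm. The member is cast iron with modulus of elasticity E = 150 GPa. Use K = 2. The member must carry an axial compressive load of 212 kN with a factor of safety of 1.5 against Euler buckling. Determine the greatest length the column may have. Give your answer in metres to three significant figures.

L_max ≈ 6.43 m

I = πd⁴/64 = π×164⁴/64 = 3.551×10^7 mm⁴
I = 3.551×10^-5 m⁴
Required critical load P_cr = n·P = 1.5 × 212 = 318.0 kN = 3.180×10^5 N
From P_cr = π²EI/(K·L)²:  L = (1/K)·√(π²EI/P_cr) = (1/2)·√(π²×1.50×10^11×3.551×10^-5/3.180×10^5)
L = 6.43 m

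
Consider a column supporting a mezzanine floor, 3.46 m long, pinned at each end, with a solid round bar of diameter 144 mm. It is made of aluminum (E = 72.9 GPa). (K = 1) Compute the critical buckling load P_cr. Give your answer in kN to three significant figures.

I = πd⁴/64 = π×144⁴/64 = 2.111×10^7 mm⁴
I = 2.111×10^7 mm⁴ = 2.111×10^-5 m⁴
Effective length L_e = K·L = 1 × 3.46 = 3.460 m
P_cr = π²EI / L_e² = π² × 72.9×10⁹ × 2.111×10^-5 / 3.460² = 1.269×10^6 N

P_cr ≈ 1270 kN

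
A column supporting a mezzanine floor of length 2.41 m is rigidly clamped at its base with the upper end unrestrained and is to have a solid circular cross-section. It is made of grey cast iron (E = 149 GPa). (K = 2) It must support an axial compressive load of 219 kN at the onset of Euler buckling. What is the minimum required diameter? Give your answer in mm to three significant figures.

L_e = K·L = 2 × 2.41 = 4.820 m
Required I = P_cr·L_e²/(π²E) = 2.190×10^5 × 4.820² / (π² × 1.49×10^11) = 3.460×10^-6 m⁴
I_req = 3.460×10^6 mm⁴
Solid circle: I = πd⁴/64  ⇒  d = (64I/π)^(1/4) = (64×3.460×10^6/π)^(1/4) = 91.6 mm

d ≈ 91.6 mm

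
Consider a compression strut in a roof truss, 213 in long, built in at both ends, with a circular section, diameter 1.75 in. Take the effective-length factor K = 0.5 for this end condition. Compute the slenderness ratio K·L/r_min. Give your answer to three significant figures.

I = πd⁴/64 = π×1.75⁴/64 = 0.4604 in⁴
A = 2.405 in²;  r_min = √(I/A) = √(0.4604/2.405) = 0.4375 in
L_e = K·L = 0.5 × 213 = 106.5 in
λ = L_e / r_min = 106.50 / 0.4375 = 243

λ ≈ 243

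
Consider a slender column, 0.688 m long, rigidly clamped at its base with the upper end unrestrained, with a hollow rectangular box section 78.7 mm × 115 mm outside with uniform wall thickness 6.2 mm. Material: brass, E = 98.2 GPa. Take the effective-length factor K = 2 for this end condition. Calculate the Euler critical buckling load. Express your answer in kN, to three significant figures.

Inner dimensions: h_i = 115 − 2×6.2 = 102.6 mm, b_i = 78.7 − 2×6.2 = 66.30 mm
Weak-axis I_min = (h_o·b_o³ − h_i·b_i³)/12 with b_o = 78.7, b_i = 66.30 mm (shorter outer/inner sides).
I_min = (115×78.7³ − 102.6×66.30³)/12 = 2.180×10^6 mm⁴
I = 2.180×10^6 mm⁴ = 2.180×10^-6 m⁴
Effective length L_e = K·L = 2 × 0.688 = 1.376 m
P_cr = π²EI / L_e² = π² × 98.2×10⁹ × 2.180×10^-6 / 1.376² = 1.116×10^6 N

P_cr ≈ 1120 kN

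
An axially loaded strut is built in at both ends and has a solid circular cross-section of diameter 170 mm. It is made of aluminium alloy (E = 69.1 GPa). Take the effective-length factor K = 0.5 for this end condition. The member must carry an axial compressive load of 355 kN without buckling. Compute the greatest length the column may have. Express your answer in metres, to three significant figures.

I = πd⁴/64 = π×170⁴/64 = 4.100×10^7 mm⁴
I = 4.100×10^-5 m⁴
At the buckling limit P_cr = P = 3.550×10^5 N
From P_cr = π²EI/(K·L)²:  L = (1/K)·√(π²EI/P_cr) = (1/0.5)·√(π²×6.91×10^10×4.100×10^-5/3.550×10^5)
L = 17.7 m

L_max ≈ 17.7 m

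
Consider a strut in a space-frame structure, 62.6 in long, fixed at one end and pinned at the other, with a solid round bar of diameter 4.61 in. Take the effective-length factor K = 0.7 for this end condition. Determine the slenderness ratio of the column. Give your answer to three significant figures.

For a solid circle r = d/4 = 4.61/4 = 1.152 in
L_e = K·L = 0.7 × 62.6 = 43.82 in
λ = L_e / r_min = 43.820 / 1.152 = 38.0

λ ≈ 38.0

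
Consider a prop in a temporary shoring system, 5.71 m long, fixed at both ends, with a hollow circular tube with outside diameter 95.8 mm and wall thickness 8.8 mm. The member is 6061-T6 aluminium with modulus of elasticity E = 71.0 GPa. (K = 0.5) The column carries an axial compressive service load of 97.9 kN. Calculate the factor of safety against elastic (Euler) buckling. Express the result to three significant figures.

n ≈ 2.02

Inner diameter d_i = 95.8 − 2×8.8 = 78.20 mm
I = π(d_o⁴ − d_i⁴)/64 = π(95.8⁴ − 78.20⁴)/64 = 2.299×10^6 mm⁴
I = 2.299×10^6 mm⁴ = 2.299×10^-6 m⁴
Effective length L_e = K·L = 0.5 × 5.71 = 2.855 m
P_cr = π²EI / L_e² = π² × 71.0×10⁹ × 2.299×10^-6 / 2.855² = 1.976×10^5 N
Factor of safety n = P_cr / P = 197.64 / 97.9 = 2.02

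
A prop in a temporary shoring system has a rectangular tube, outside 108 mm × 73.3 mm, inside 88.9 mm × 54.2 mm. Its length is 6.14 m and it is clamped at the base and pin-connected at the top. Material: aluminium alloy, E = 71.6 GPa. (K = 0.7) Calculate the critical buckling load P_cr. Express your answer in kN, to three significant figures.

Weak-axis I_min = (h_o·b_o³ − h_i·b_i³)/12 with b_o = 73.3, b_i = 54.20 mm (shorter outer/inner sides).
I_min = (108×73.3³ − 88.90×54.20³)/12 = 2.365×10^6 mm⁴
I = 2.365×10^6 mm⁴ = 2.365×10^-6 m⁴
Effective length L_e = K·L = 0.7 × 6.14 = 4.298 m
P_cr = π²EI / L_e² = π² × 71.6×10⁹ × 2.365×10^-6 / 4.298² = 9.047×10^4 N

P_cr ≈ 90.5 kN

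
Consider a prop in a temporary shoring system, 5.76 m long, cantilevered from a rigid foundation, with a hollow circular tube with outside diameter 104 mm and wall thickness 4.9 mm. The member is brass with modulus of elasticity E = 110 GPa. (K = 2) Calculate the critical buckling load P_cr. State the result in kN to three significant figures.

Inner diameter d_i = 104 − 2×4.9 = 94.20 mm
I = π(d_o⁴ − d_i⁴)/64 = π(104⁴ − 94.20⁴)/64 = 1.877×10^6 mm⁴
I = 1.877×10^6 mm⁴ = 1.877×10^-6 m⁴
Effective length L_e = K·L = 2 × 5.76 = 11.52 m
P_cr = π²EI / L_e² = π² × 110×10⁹ × 1.877×10^-6 / 11.52² = 1.536×10^4 N

P_cr ≈ 15.4 kN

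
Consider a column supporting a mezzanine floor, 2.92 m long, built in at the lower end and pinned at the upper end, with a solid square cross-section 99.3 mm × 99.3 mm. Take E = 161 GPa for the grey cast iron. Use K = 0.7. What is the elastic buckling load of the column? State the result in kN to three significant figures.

I = a⁴/12 = 99.3⁴/12 = 8.102×10^6 mm⁴
I = 8.102×10^6 mm⁴ = 8.102×10^-6 m⁴
Effective length L_e = K·L = 0.7 × 2.92 = 2.044 m
P_cr = π²EI / L_e² = π² × 161×10⁹ × 8.102×10^-6 / 2.044² = 3.082×10^6 N

P_cr ≈ 3080 kN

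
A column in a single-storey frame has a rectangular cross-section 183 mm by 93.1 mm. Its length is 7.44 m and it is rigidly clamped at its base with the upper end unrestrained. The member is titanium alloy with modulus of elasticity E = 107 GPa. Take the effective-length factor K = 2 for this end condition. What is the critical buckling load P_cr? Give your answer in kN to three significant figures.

Buckling occurs about the weak axis: I_min = h·b³/12 with b = 93.1 mm (the shorter side).
I_min = 183×93.1³/12 = 1.231×10^7 mm⁴
I = 1.231×10^7 mm⁴ = 1.231×10^-5 m⁴
Effective length L_e = K·L = 2 × 7.44 = 14.88 m
P_cr = π²EI / L_e² = π² × 107×10⁹ × 1.231×10^-5 / 14.88² = 5.869×10^4 N

P_cr ≈ 58.7 kN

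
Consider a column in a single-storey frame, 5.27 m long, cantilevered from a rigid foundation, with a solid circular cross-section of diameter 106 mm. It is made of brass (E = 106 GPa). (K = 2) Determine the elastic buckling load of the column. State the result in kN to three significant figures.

I = πd⁴/64 = π×106⁴/64 = 6.197×10^6 mm⁴
I = 6.197×10^6 mm⁴ = 6.197×10^-6 m⁴
Effective length L_e = K·L = 2 × 5.27 = 10.54 m
P_cr = π²EI / L_e² = π² × 106×10⁹ × 6.197×10^-6 / 10.54² = 5.836×10^4 N

P_cr ≈ 58.4 kN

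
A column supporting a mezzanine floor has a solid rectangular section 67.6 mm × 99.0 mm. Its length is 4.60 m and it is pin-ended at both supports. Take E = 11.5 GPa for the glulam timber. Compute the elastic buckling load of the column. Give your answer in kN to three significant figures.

P_cr ≈ 13.7 kN

Buckling occurs about the weak axis: I_min = h·b³/12 with b = 67.6 mm (the shorter side).
I_min = 99.0×67.6³/12 = 2.549×10^6 mm⁴
I = 2.549×10^6 mm⁴ = 2.549×10^-6 m⁴
Effective length L_e = K·L = 1 × 4.60 = 4.600 m
P_cr = π²EI / L_e² = π² × 11.5×10⁹ × 2.549×10^-6 / 4.600² = 1.367×10^4 N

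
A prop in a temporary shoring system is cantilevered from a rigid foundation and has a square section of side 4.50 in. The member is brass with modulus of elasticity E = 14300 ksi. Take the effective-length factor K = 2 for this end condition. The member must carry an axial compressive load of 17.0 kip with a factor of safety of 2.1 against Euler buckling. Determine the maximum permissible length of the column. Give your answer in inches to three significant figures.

L_max ≈ 184 in

I = a⁴/12 = 4.50⁴/12 = 34.17 in⁴
Required critical load P_cr = n·P = 2.1 × 17.0 = 35.70 kip = 3.570×10^4 lb
From P_cr = π²EI/(K·L)²:  L = (1/K)·√(π²EI/P_cr) = (1/2)·√(π²×1.43×10^7×34.17/3.570×10^4)
L = 184 in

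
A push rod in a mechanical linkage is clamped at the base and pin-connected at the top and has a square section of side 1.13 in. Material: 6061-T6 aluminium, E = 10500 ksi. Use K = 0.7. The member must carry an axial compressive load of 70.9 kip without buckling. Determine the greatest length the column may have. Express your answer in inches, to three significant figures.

I = a⁴/12 = 1.13⁴/12 = 0.1359 in⁴
At the buckling limit P_cr = P = 7.090×10^4 lb
From P_cr = π²EI/(K·L)²:  L = (1/K)·√(π²EI/P_cr) = (1/0.7)·√(π²×1.05×10^7×0.1359/7.090×10^4)
L = 20.1 in

L_max ≈ 20.1 in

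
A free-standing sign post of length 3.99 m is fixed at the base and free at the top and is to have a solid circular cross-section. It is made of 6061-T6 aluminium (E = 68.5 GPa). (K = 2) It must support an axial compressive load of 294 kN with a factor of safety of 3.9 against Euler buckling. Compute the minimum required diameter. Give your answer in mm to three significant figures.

d ≈ 217 mm

Required P_cr = n·P = 3.9 × 294 = 1147 kN
L_e = K·L = 2 × 3.99 = 7.980 m
Required I = P_cr·L_e²/(π²E) = 1.147×10^6 × 7.980² / (π² × 6.85×10^10) = 1.080×10^-4 m⁴
I_req = 1.080×10^8 mm⁴
Solid circle: I = πd⁴/64  ⇒  d = (64I/π)^(1/4) = (64×1.080×10^8/π)^(1/4) = 217 mm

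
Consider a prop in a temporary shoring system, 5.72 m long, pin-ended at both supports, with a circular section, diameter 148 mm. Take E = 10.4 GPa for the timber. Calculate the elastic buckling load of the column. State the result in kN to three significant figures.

P_cr ≈ 73.9 kN

I = πd⁴/64 = π×148⁴/64 = 2.355×10^7 mm⁴
I = 2.355×10^7 mm⁴ = 2.355×10^-5 m⁴
Effective length L_e = K·L = 1 × 5.72 = 5.720 m
P_cr = π²EI / L_e² = π² × 10.4×10⁹ × 2.355×10^-5 / 5.720² = 7.389×10^4 N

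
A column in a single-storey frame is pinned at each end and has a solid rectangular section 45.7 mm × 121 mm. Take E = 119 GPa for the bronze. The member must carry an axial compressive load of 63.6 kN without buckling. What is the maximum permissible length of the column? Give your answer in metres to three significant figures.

L_max ≈ 4.22 m

Buckling occurs about the weak axis: I_min = h·b³/12 with b = 45.7 mm (the shorter side).
I_min = 121×45.7³/12 = 9.624×10^5 mm⁴
I = 9.624×10^-7 m⁴
At the buckling limit P_cr = P = 6.360×10^4 N
From P_cr = π²EI/(K·L)²:  L = (1/K)·√(π²EI/P_cr) = (1/1)·√(π²×1.19×10^11×9.624×10^-7/6.360×10^4)
L = 4.22 m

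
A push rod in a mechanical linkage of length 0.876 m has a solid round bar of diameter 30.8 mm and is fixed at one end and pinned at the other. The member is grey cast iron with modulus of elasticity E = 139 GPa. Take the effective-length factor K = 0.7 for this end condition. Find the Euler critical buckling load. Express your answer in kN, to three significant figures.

I = πd⁴/64 = π×30.8⁴/64 = 4.417×10^4 mm⁴
I = 4.417×10^4 mm⁴ = 4.417×10^-8 m⁴
Effective length L_e = K·L = 0.7 × 0.876 = 0.6132 m
P_cr = π²EI / L_e² = π² × 139×10⁹ × 4.417×10^-8 / 0.6132² = 1.612×10^5 N

P_cr ≈ 161 kN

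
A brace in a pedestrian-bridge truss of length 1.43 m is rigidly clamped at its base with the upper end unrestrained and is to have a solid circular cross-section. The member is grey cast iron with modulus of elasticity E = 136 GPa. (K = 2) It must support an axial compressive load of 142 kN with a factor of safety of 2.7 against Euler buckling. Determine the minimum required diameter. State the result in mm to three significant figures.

d ≈ 83.1 mm

Required P_cr = n·P = 2.7 × 142 = 383.4 kN
L_e = K·L = 2 × 1.43 = 2.860 m
Required I = P_cr·L_e²/(π²E) = 3.834×10^5 × 2.860² / (π² × 1.36×10^11) = 2.336×10^-6 m⁴
I_req = 2.336×10^6 mm⁴
Solid circle: I = πd⁴/64  ⇒  d = (64I/π)^(1/4) = (64×2.336×10^6/π)^(1/4) = 83.1 mm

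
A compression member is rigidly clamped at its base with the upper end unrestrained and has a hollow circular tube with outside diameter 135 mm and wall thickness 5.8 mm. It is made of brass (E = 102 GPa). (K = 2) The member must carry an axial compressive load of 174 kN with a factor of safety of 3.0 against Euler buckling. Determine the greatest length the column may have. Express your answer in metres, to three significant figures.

L_max ≈ 1.54 m

Inner diameter d_i = 135 − 2×5.8 = 123.4 mm
I = π(d_o⁴ − d_i⁴)/64 = π(135⁴ − 123.4⁴)/64 = 4.922×10^6 mm⁴
I = 4.922×10^-6 m⁴
Required critical load P_cr = n·P = 3.0 × 174 = 522.0 kN = 5.220×10^5 N
From P_cr = π²EI/(K·L)²:  L = (1/K)·√(π²EI/P_cr) = (1/2)·√(π²×1.02×10^11×4.922×10^-6/5.220×10^5)
L = 1.54 m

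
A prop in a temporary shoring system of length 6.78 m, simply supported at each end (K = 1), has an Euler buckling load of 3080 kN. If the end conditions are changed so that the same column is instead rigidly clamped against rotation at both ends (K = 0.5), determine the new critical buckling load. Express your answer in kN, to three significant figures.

P_cr ∝ 1/K², so P_cr,new = P_cr,old × (K_old/K_new)² = 3080 × (1/0.5)²
= 3080 × 4.000 = 12300 kN

P_cr ≈ 12300 kN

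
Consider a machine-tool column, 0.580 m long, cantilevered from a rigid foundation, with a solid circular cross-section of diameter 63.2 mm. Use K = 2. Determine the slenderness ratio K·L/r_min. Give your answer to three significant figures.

I = πd⁴/64 = π×63.2⁴/64 = 7.831×10^5 mm⁴
A = 3.137×10^3 mm²;  r_min = √(I/A) = √(7.831×10^5/3.137×10^3) = 15.80 mm
L_e = K·L = 2 × 0.580 m = 1.160 m = 1160.0 mm
λ = L_e / r_min = 1160.0 / 15.80 = 73.4

λ ≈ 73.4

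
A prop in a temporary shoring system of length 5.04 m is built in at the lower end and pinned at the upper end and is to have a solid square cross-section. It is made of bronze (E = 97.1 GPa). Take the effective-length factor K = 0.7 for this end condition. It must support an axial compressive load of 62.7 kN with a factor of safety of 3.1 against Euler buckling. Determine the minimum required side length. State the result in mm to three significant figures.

a ≈ 74.2 mm

Required P_cr = n·P = 3.1 × 62.7 = 194.4 kN
L_e = K·L = 0.7 × 5.04 = 3.528 m
Required I = P_cr·L_e²/(π²E) = 1.944×10^5 × 3.528² / (π² × 9.71×10^10) = 2.524×10^-6 m⁴
I_req = 2.524×10^6 mm⁴
Solid square: I = a⁴/12  ⇒  a = (12I)^(1/4) = (12×2.524×10^6)^(1/4) = 74.2 mm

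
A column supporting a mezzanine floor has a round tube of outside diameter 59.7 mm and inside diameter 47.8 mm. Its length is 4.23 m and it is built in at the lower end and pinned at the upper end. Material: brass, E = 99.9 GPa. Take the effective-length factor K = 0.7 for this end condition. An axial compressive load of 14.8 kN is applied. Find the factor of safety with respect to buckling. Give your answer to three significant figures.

n ≈ 2.79

d_o = 59.7 mm, d_i = 47.8 mm
I = π(d_o⁴ − d_i⁴)/64 = π(59.7⁴ − 47.80⁴)/64 = 3.673×10^5 mm⁴
I = 3.673×10^5 mm⁴ = 3.673×10^-7 m⁴
Effective length L_e = K·L = 0.7 × 4.23 = 2.961 m
P_cr = π²EI / L_e² = π² × 99.9×10⁹ × 3.673×10^-7 / 2.961² = 4.130×10^4 N
Factor of safety n = P_cr / P = 41.304 / 14.8 = 2.79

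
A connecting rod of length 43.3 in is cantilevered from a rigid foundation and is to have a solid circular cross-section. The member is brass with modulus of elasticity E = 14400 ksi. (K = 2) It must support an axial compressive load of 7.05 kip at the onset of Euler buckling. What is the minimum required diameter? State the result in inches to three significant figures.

L_e = K·L = 2 × 43.3 = 86.60 in
Required I = P_cr·L_e²/(π²E) = 7.050×10^3 × 86.60² / (π² × 1.44×10^7) = 0.3720 in⁴
Solid circle: I = πd⁴/64  ⇒  d = (64I/π)^(1/4) = (64×0.3720/π)^(1/4) = 1.66 in

d ≈ 1.66 in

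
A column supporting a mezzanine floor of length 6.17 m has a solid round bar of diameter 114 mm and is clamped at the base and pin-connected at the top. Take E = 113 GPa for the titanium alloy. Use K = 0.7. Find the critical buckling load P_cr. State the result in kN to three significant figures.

I = πd⁴/64 = π×114⁴/64 = 8.291×10^6 mm⁴
I = 8.291×10^6 mm⁴ = 8.291×10^-6 m⁴
Effective length L_e = K·L = 0.7 × 6.17 = 4.319 m
P_cr = π²EI / L_e² = π² × 113×10⁹ × 8.291×10^-6 / 4.319² = 4.957×10^5 N

P_cr ≈ 496 kN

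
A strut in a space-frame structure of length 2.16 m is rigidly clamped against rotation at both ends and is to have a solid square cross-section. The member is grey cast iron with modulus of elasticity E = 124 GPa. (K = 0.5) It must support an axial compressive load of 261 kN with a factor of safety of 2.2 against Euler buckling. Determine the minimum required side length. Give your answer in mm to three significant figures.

Required P_cr = n·P = 2.2 × 261 = 574.2 kN
L_e = K·L = 0.5 × 2.16 = 1.080 m
Required I = P_cr·L_e²/(π²E) = 5.742×10^5 × 1.080² / (π² × 1.24×10^11) = 5.473×10^-7 m⁴
I_req = 5.473×10^5 mm⁴
Solid square: I = a⁴/12  ⇒  a = (12I)^(1/4) = (12×5.473×10^5)^(1/4) = 50.6 mm

a ≈ 50.6 mm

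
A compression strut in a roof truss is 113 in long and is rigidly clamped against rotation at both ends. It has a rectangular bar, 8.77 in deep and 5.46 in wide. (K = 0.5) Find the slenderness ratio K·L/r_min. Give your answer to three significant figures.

For a rectangle r_min = b/√12 = 5.46/√12 = 1.576 in
L_e = K·L = 0.5 × 113 = 56.50 in
λ = L_e / r_min = 56.500 / 1.576 = 35.8

λ ≈ 35.8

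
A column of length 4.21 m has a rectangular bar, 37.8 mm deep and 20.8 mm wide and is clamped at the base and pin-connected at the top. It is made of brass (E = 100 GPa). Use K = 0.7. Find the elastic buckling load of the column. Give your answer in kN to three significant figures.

Buckling occurs about the weak axis: I_min = h·b³/12 with b = 20.8 mm (the shorter side).
I_min = 37.8×20.8³/12 = 2.835×10^4 mm⁴
I = 2.835×10^4 mm⁴ = 2.835×10^-8 m⁴
Effective length L_e = K·L = 0.7 × 4.21 = 2.947 m
P_cr = π²EI / L_e² = π² × 100×10⁹ × 2.835×10^-8 / 2.947² = 3.221×10^3 N

P_cr ≈ 3.22 kN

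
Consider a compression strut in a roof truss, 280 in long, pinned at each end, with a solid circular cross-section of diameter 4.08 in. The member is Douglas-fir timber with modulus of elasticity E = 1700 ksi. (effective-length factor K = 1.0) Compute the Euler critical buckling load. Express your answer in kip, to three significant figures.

P_cr ≈ 2.91 kip

I = πd⁴/64 = π×4.08⁴/64 = 13.60 in⁴
Effective length L_e = K·L = 1 × 280 = 280.0 in
P_cr = π²EI / L_e² = π² × 1700×10³ × 13.60 / 280.0² = 2.911×10^3 lb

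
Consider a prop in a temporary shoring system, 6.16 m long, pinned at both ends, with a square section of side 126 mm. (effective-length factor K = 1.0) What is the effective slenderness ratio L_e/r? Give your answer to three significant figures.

λ ≈ 169

For a square r = a/√12 = 126/√12 = 36.37 mm
L_e = K·L = 1 × 6.16 m = 6.160 m = 6160.0 mm
λ = L_e / r_min = 6160.0 / 36.37 = 169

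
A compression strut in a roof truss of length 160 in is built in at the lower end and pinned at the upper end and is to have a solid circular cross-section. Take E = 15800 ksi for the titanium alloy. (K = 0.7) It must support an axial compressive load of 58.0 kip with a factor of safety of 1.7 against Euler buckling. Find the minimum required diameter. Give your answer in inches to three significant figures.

Required P_cr = n·P = 1.7 × 58.0 = 98.60 kip
L_e = K·L = 0.7 × 160 = 112.0 in
Required I = P_cr·L_e²/(π²E) = 9.860×10^4 × 112.0² / (π² × 1.58×10^7) = 7.932 in⁴
Solid circle: I = πd⁴/64  ⇒  d = (64I/π)^(1/4) = (64×7.932/π)^(1/4) = 3.57 in

d ≈ 3.57 in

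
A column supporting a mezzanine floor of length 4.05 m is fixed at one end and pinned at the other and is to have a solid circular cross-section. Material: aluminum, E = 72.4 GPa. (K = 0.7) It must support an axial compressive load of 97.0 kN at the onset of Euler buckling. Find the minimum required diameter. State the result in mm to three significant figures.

L_e = K·L = 0.7 × 4.05 = 2.835 m
Required I = P_cr·L_e²/(π²E) = 9.700×10^4 × 2.835² / (π² × 7.24×10^10) = 1.091×10^-6 m⁴
I_req = 1.091×10^6 mm⁴
Solid circle: I = πd⁴/64  ⇒  d = (64I/π)^(1/4) = (64×1.091×10^6/π)^(1/4) = 68.7 mm

d ≈ 68.7 mm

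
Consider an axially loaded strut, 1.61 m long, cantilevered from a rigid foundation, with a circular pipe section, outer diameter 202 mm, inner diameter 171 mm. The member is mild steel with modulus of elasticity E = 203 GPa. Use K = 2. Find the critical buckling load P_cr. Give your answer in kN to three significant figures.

d_o = 202 mm, d_i = 171 mm
I = π(d_o⁴ − d_i⁴)/64 = π(202⁴ − 171.0⁴)/64 = 3.976×10^7 mm⁴
I = 3.976×10^7 mm⁴ = 3.976×10^-5 m⁴
Effective length L_e = K·L = 2 × 1.61 = 3.220 m
P_cr = π²EI / L_e² = π² × 203×10⁹ × 3.976×10^-5 / 3.220² = 7.682×10^6 N

P_cr ≈ 7680 kN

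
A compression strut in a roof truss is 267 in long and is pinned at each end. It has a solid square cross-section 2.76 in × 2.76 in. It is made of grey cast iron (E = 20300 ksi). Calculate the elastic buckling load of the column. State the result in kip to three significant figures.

I = a⁴/12 = 2.76⁴/12 = 4.836 in⁴
Effective length L_e = K·L = 1 × 267 = 267.0 in
P_cr = π²EI / L_e² = π² × 20300×10³ × 4.836 / 267.0² = 1.359×10^4 lb

P_cr ≈ 13.6 kip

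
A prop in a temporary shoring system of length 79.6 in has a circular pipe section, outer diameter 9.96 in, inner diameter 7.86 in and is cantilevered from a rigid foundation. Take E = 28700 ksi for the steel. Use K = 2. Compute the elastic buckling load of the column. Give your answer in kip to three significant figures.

d_o = 9.96 in, d_i = 7.86 in
I = π(d_o⁴ − d_i⁴)/64 = π(9.96⁴ − 7.860⁴)/64 = 295.7 in⁴
Effective length L_e = K·L = 2 × 79.6 = 159.2 in
P_cr = π²EI / L_e² = π² × 28700×10³ × 295.7 / 159.2² = 3.305×10^6 lb

P_cr ≈ 3300 kip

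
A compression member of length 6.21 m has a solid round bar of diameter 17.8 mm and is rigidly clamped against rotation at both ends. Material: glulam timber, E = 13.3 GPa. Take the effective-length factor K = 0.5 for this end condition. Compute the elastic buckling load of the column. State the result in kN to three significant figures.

P_cr ≈ 0.0671 kN

I = πd⁴/64 = π×17.8⁴/64 = 4.928×10^3 mm⁴
I = 4.928×10^3 mm⁴ = 4.928×10^-9 m⁴
Effective length L_e = K·L = 0.5 × 6.21 = 3.105 m
P_cr = π²EI / L_e² = π² × 13.3×10⁹ × 4.928×10^-9 / 3.105² = 67.09 N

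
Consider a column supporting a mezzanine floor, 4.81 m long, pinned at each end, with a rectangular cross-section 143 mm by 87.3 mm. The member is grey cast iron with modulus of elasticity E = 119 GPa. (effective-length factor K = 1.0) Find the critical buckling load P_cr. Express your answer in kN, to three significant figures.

P_cr ≈ 402 kN

Buckling occurs about the weak axis: I_min = h·b³/12 with b = 87.3 mm (the shorter side).
I_min = 143×87.3³/12 = 7.929×10^6 mm⁴
I = 7.929×10^6 mm⁴ = 7.929×10^-6 m⁴
Effective length L_e = K·L = 1 × 4.81 = 4.810 m
P_cr = π²EI / L_e² = π² × 119×10⁹ × 7.929×10^-6 / 4.810² = 4.025×10^5 N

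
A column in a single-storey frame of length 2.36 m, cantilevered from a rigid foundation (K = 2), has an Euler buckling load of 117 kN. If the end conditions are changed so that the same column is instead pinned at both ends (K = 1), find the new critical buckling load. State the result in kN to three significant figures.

P_cr ∝ 1/K², so P_cr,new = P_cr,old × (K_old/K_new)² = 117 × (2/1)²
= 117 × 4.000 = 468 kN

P_cr ≈ 468 kN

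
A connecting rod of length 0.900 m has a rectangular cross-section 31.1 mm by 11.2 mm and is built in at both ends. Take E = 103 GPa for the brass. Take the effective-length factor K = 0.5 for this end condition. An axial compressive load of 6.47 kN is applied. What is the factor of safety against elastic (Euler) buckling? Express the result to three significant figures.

n ≈ 2.83

Buckling occurs about the weak axis: I_min = h·b³/12 with b = 11.2 mm (the shorter side).
I_min = 31.1×11.2³/12 = 3.641×10^3 mm⁴
I = 3.641×10^3 mm⁴ = 3.641×10^-9 m⁴
Effective length L_e = K·L = 0.5 × 0.900 = 0.4500 m
P_cr = π²EI / L_e² = π² × 103×10⁹ × 3.641×10^-9 / 0.4500² = 1.828×10^4 N
Factor of safety n = P_cr / P = 18.279 / 6.47 = 2.83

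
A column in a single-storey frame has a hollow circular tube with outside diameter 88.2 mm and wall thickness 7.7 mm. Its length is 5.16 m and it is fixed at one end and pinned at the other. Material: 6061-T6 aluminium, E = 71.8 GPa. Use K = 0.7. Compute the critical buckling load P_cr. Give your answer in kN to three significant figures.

Inner diameter d_i = 88.2 − 2×7.7 = 72.80 mm
I = π(d_o⁴ − d_i⁴)/64 = π(88.2⁴ − 72.80⁴)/64 = 1.592×10^6 mm⁴
I = 1.592×10^6 mm⁴ = 1.592×10^-6 m⁴
Effective length L_e = K·L = 0.7 × 5.16 = 3.612 m
P_cr = π²EI / L_e² = π² × 71.8×10⁹ × 1.592×10^-6 / 3.612² = 8.646×10^4 N

P_cr ≈ 86.5 kN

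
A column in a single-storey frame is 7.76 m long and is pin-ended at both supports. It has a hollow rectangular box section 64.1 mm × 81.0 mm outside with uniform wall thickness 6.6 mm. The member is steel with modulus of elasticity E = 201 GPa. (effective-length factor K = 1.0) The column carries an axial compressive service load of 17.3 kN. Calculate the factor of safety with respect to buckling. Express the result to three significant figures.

n ≈ 1.97

Inner dimensions: h_i = 81.0 − 2×6.6 = 67.80 mm, b_i = 64.1 − 2×6.6 = 50.90 mm
Weak-axis I_min = (h_o·b_o³ − h_i·b_i³)/12 with b_o = 64.1, b_i = 50.90 mm (shorter outer/inner sides).
I_min = (81.0×64.1³ − 67.80×50.90³)/12 = 1.033×10^6 mm⁴
I = 1.033×10^6 mm⁴ = 1.033×10^-6 m⁴
Effective length L_e = K·L = 1 × 7.76 = 7.760 m
P_cr = π²EI / L_e² = π² × 201×10⁹ × 1.033×10^-6 / 7.760² = 3.402×10^4 N
Factor of safety n = P_cr / P = 34.021 / 17.3 = 1.97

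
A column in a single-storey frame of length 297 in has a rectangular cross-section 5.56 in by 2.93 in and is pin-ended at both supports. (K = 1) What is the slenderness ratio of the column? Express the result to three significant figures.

λ ≈ 351

For a rectangle r_min = b/√12 = 2.93/√12 = 0.8458 in
L_e = K·L = 1 × 297 = 297.0 in
λ = L_e / r_min = 297.00 / 0.8458 = 351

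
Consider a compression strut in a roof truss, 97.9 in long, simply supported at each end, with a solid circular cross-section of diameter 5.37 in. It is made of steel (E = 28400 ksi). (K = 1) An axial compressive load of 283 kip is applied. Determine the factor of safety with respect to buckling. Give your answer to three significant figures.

I = πd⁴/64 = π×5.37⁴/64 = 40.82 in⁴
Effective length L_e = K·L = 1 × 97.9 = 97.90 in
P_cr = π²EI / L_e² = π² × 28400×10³ × 40.82 / 97.90² = 1.194×10^6 lb
Factor of safety n = P_cr / P = 1193.8 / 283 = 4.22

n ≈ 4.22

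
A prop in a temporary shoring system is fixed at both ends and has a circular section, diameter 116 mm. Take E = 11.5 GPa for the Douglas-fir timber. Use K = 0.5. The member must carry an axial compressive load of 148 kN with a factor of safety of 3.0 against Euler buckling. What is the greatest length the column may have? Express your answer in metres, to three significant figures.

L_max ≈ 3.01 m

I = πd⁴/64 = π×116⁴/64 = 8.888×10^6 mm⁴
I = 8.888×10^-6 m⁴
Required critical load P_cr = n·P = 3.0 × 148 = 444.0 kN = 4.440×10^5 N
From P_cr = π²EI/(K·L)²:  L = (1/K)·√(π²EI/P_cr) = (1/0.5)·√(π²×1.15×10^10×8.888×10^-6/4.440×10^5)
L = 3.01 m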